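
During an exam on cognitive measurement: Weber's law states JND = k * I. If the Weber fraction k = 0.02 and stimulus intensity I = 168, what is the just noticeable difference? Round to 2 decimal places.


JND = k * I
JND = 0.02 * 168
= 3.36


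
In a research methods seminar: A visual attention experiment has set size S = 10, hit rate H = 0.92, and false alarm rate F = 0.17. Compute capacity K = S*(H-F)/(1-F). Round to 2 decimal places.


K = S * (H - F) / (1 - F)
H - F = 0.75
1 - F = 0.83
K = 10 * 0.75 / 0.83
= 9.04


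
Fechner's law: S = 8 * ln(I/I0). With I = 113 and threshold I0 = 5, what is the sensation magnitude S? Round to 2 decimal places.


S = 8 * ln(113/5)
I/I0 = 22.6
ln(22.6) = 3.1179
S = 8 * 3.1179
= 24.94


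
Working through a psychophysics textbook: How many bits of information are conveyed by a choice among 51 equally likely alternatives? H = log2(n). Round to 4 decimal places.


H = log2(n)
H = log2(51)
= 5.6724


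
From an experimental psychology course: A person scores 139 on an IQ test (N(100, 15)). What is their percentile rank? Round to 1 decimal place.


z = (IQ - mean) / SD
z = (139 - 100) / 15 = 2.6
Percentile = Phi(2.6) * 100
Phi(2.6) = 0.995339
= 99.5


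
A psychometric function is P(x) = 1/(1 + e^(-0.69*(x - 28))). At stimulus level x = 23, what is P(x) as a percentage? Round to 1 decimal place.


P(x) = 1/(1 + e^(-0.69*(23 - 28)))
Exponent = -0.69 * -5 = 3.45
e^(3.45) = 31.500392
P = 1/(1 + 31.500392) = 0.030769
Percentage = 3.1


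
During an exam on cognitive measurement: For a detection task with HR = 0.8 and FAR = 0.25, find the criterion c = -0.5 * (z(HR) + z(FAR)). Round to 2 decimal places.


c = -0.5 * (z(HR) + z(FAR))
z(0.8) = 0.8416
z(0.25) = -0.6745
c = -0.5 * (0.8416 + -0.6745)
= -0.5 * 0.1671
= -0.08


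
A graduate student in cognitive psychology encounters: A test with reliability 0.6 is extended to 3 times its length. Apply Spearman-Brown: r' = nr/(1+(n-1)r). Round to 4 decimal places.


r_new = n*r / (1 + (n-1)*r)
Numerator = 3 * 0.6 = 1.8
Denominator = 1 + 2 * 0.6 = 2.2
r_new = 1.8 / 2.2
= 0.8182


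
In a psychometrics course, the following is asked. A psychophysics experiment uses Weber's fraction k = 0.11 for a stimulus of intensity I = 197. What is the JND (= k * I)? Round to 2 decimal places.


JND = k * I
JND = 0.11 * 197
= 21.67


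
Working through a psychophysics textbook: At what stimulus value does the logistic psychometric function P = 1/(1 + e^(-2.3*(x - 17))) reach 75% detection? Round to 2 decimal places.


At P = 0.75: 0.75 = 1/(1 + e^(-k*(x-x0)))
Solving: e^(-k*(x-x0)) = 1/3
x = x0 + ln(3)/k
ln(3) = 1.0986
x = 17 + 1.0986/2.3
= 17 + 0.4777
= 17.48


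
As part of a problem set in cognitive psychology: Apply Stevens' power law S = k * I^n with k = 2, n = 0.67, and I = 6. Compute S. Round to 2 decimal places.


S = 2 * 6^0.67
6^0.67 = 3.3217
S = 2 * 3.3217
= 6.64


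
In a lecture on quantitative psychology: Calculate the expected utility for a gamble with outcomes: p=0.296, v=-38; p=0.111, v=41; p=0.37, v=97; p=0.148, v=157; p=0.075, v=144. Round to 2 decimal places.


EU = sum(p_i * v_i)
0.296 * -38 = -11.248
0.111 * 41 = 4.551
0.37 * 97 = 35.89
0.148 * 157 = 23.236
0.075 * 144 = 10.8
EU = -11.248 + 4.551 + 35.89 + 23.236 + 10.8
= 63.23


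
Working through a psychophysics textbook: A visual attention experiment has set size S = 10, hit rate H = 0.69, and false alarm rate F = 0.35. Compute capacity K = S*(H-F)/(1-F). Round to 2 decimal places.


K = S * (H - F) / (1 - F)
H - F = 0.34
1 - F = 0.65
K = 10 * 0.34 / 0.65
= 5.23


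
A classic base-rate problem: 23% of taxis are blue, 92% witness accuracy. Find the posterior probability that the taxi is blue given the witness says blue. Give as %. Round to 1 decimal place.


P(blue | says blue) = P(says blue | blue)*P(blue) / [P(says blue | blue)*P(blue) + P(says blue | not blue)*P(not blue)]
Numerator = 0.92 * 0.23 = 0.2116
False identification = 0.08 * 0.77 = 0.0616
P = 0.2116 / (0.2116 + 0.0616)
= 0.2116 / 0.2732
As percentage = 77.5


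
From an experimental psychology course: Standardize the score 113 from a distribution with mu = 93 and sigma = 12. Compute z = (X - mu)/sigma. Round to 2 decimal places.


z = (X - mu) / sigma
= (113 - 93) / 12
= 20 / 12
= 1.67


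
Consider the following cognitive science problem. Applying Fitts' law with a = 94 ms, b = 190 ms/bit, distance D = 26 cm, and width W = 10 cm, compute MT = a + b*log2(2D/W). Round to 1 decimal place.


MT = 94 + 190 * log2(2*26/10)
2D/W = 5.2
log2(5.2) = 2.3785
MT = 94 + 190 * 2.3785
= 545.9 ms


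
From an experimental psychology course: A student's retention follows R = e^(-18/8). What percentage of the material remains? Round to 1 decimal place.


R = e^(-t/S)
-t/S = -18/8 = -2.25
R = e^(-2.25) = 0.105399
Percentage = 0.105399 * 100
= 10.5


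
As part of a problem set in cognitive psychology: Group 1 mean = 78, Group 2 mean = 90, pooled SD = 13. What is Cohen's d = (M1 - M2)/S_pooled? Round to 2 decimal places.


Cohen's d = (M1 - M2) / S_pooled
= (78 - 90) / 13
= -12 / 13
= -0.92


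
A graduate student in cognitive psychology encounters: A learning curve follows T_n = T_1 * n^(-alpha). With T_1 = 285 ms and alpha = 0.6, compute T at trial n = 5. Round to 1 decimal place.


T_n = 285 * 5^(-0.6)
5^(-0.6) = 0.380731
T_n = 285 * 0.380731
= 108.5 ms


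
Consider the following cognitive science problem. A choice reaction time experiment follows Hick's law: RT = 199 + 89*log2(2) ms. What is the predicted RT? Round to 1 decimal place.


RT = 199 + 89 * log2(2)
log2(2) = 1.0
RT = 199 + 89 * 1.0
= 199 + 89.0
= 288.0 ms


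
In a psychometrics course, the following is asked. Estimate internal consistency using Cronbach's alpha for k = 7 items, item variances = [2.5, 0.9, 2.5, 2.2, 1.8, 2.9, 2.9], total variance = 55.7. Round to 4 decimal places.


alpha = (k/(k-1)) * (1 - sum(s_i^2)/s_total^2)
sum(item variances) = 15.7
k/(k-1) = 7/6 = 1.166667
1 - 15.7/55.7 = 1 - 0.281867 = 0.718133
alpha = 1.166667 * 0.718133
= 0.8378


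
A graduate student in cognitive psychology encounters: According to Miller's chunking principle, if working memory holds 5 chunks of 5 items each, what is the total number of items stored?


Total items = chunks * items_per_chunk
= 5 * 5
= 25


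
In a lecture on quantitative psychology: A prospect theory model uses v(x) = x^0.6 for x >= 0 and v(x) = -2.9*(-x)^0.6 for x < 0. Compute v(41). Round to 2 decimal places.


Since x = 41 >= 0, use v(x) = x^0.6
41^0.6 = 9.2826
v(41) = 9.28


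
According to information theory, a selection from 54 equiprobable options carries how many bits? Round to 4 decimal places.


H = log2(n)
H = log2(54)
= 5.7549


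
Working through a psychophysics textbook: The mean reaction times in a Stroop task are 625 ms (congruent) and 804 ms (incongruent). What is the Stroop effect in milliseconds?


Stroop effect = RT(incongruent) - RT(congruent)
= 804 - 625
= 179 ms


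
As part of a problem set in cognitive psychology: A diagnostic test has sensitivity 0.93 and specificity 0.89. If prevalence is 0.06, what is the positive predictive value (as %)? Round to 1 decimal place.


PPV = (sens * prev) / (sens * prev + (1-spec) * (1-prev))
Numerator = 0.93 * 0.06 = 0.0558
P(positive and no disease) = (1 - spec) * (1 - prev) = (1 - 0.89) * (1 - 0.06) = 0.1034
Denominator = 0.0558 + 0.1034 = 0.1592
PPV = 0.0558 / 0.1592 = 0.350503
As percentage = 35.1


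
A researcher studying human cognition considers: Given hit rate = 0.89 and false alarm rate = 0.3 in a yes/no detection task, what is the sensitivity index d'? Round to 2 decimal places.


d' = z(HR) - z(FAR)
z(0.89) = 1.2265
z(0.3) = -0.5244
d' = 1.2265 - -0.5244
= 1.75


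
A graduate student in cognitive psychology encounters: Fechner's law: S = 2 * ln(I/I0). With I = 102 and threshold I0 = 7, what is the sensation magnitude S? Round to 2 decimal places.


S = 2 * ln(102/7)
I/I0 = 14.571429
ln(14.571429) = 2.6791
S = 2 * 2.6791
= 5.36


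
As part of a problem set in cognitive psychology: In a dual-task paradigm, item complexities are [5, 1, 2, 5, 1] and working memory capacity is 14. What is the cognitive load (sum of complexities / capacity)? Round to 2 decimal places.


Total complexity = 5 + 1 + 2 + 5 + 1 = 14
Load = total / capacity = 14 / 14
= 1.00


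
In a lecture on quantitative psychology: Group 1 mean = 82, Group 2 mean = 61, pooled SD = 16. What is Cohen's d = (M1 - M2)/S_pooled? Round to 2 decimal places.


Cohen's d = (M1 - M2) / S_pooled
= (82 - 61) / 16
= 21 / 16
= 1.31


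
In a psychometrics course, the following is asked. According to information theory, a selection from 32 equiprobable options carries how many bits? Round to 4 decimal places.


H = log2(n)
H = log2(32)
= 5.0000


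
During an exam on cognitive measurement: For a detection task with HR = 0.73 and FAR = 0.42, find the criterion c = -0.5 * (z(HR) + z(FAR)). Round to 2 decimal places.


c = -0.5 * (z(HR) + z(FAR))
z(0.73) = 0.6128
z(0.42) = -0.2019
c = -0.5 * (0.6128 + -0.2019)
= -0.5 * 0.4109
= -0.21


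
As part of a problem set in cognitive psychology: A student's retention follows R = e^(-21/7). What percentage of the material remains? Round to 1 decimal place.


R = e^(-t/S)
-t/S = -21/7 = -3.0
R = e^(-3.0) = 0.049787
Percentage = 0.049787 * 100
= 5.0


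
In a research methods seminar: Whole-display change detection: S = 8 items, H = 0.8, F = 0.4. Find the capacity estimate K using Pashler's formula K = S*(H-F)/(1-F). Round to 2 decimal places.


K = S * (H - F) / (1 - F)
H - F = 0.4
1 - F = 0.6
K = 8 * 0.4 / 0.6
= 5.33


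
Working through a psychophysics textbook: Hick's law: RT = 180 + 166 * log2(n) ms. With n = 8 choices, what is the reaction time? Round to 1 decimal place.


RT = 180 + 166 * log2(8)
log2(8) = 3.0
RT = 180 + 166 * 3.0
= 180 + 498.0
= 678.0 ms


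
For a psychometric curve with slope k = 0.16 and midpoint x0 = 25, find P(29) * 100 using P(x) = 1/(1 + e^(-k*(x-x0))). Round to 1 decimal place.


P(x) = 1/(1 + e^(-0.16*(29 - 25)))
Exponent = -0.16 * 4 = -0.64
e^(-0.64) = 0.527292
P = 1/(1 + 0.527292) = 0.654754
Percentage = 65.5


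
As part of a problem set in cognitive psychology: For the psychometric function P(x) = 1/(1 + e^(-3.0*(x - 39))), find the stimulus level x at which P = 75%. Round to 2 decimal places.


At P = 0.75: 0.75 = 1/(1 + e^(-k*(x-x0)))
Solving: e^(-k*(x-x0)) = 1/3
x = x0 + ln(3)/k
ln(3) = 1.0986
x = 39 + 1.0986/3.0
= 39 + 0.3662
= 39.37


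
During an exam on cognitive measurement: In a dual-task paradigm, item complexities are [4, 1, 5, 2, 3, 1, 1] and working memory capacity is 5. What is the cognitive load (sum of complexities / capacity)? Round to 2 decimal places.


Total complexity = 4 + 1 + 5 + 2 + 3 + 1 + 1 = 17
Load = total / capacity = 17 / 5
= 3.40


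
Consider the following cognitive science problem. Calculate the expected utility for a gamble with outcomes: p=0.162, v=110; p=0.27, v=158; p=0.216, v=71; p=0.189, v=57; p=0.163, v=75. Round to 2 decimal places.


EU = sum(p_i * v_i)
0.162 * 110 = 17.82
0.27 * 158 = 42.66
0.216 * 71 = 15.336
0.189 * 57 = 10.773
0.163 * 75 = 12.225
EU = 17.82 + 42.66 + 15.336 + 10.773 + 12.225
= 98.81


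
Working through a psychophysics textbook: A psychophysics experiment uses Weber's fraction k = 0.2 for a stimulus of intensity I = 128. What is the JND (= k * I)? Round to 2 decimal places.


JND = k * I
JND = 0.2 * 128
= 25.60


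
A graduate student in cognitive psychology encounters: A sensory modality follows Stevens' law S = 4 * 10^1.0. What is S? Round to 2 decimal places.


S = 4 * 10^1.0
10^1.0 = 10.0
S = 4 * 10.0
= 40.00


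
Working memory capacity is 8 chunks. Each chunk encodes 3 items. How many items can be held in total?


Total items = chunks * items_per_chunk
= 8 * 3
= 24


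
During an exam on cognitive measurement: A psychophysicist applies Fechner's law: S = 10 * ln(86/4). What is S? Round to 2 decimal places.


S = 10 * ln(86/4)
I/I0 = 21.5
ln(21.5) = 3.0681
S = 10 * 3.0681
= 30.68


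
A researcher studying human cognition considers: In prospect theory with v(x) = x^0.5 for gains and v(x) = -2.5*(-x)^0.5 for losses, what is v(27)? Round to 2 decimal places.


Since x = 27 >= 0, use v(x) = x^0.5
27^0.5 = 5.1962
v(27) = 5.20


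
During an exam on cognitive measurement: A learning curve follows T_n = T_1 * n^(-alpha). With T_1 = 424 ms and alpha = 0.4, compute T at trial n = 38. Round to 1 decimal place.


T_n = 424 * 38^(-0.4)
38^(-0.4) = 0.233392
T_n = 424 * 0.233392
= 99.0 ms


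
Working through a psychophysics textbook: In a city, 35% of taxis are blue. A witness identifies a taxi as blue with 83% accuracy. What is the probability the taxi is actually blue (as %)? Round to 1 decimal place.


P(blue | says blue) = P(says blue | blue)*P(blue) / [P(says blue | blue)*P(blue) + P(says blue | not blue)*P(not blue)]
Numerator = 0.83 * 0.35 = 0.2905
False identification = 0.17 * 0.65 = 0.1105
P = 0.2905 / (0.2905 + 0.1105)
= 0.2905 / 0.401
As percentage = 72.4


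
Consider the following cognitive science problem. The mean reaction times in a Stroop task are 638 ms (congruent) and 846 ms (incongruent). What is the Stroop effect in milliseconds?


Stroop effect = RT(incongruent) - RT(congruent)
= 846 - 638
= 208 ms


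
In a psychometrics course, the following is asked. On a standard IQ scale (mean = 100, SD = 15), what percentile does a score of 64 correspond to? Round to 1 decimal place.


z = (IQ - mean) / SD
z = (64 - 100) / 15 = -2.4
Percentile = Phi(-2.4) * 100
Phi(-2.4) = 0.008198
= 0.8


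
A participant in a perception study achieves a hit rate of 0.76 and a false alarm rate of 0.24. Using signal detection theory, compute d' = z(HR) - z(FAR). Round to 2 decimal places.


d' = z(HR) - z(FAR)
z(0.76) = 0.7063
z(0.24) = -0.7063
d' = 0.7063 - -0.7063
= 1.41


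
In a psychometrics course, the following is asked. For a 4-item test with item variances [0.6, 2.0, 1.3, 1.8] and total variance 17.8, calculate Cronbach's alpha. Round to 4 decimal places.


alpha = (k/(k-1)) * (1 - sum(s_i^2)/s_total^2)
sum(item variances) = 5.7
k/(k-1) = 4/3 = 1.333333
1 - 5.7/17.8 = 1 - 0.320225 = 0.679775
alpha = 1.333333 * 0.679775
= 0.9064


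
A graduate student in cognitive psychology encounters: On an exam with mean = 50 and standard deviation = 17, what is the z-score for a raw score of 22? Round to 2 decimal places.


z = (X - mu) / sigma
= (22 - 50) / 17
= -28 / 17
= -1.65


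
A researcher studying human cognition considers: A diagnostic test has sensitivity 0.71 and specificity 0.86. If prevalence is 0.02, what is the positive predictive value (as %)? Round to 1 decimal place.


PPV = (sens * prev) / (sens * prev + (1-spec) * (1-prev))
Numerator = 0.71 * 0.02 = 0.0142
P(positive and no disease) = (1 - spec) * (1 - prev) = (1 - 0.86) * (1 - 0.02) = 0.1372
Denominator = 0.0142 + 0.1372 = 0.1514
PPV = 0.0142 / 0.1514 = 0.093791
As percentage = 9.4


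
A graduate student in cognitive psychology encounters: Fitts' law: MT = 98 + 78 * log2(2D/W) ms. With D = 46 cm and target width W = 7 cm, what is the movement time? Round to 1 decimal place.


MT = 98 + 78 * log2(2*46/7)
2D/W = 13.142857
log2(13.142857) = 3.7162
MT = 98 + 78 * 3.7162
= 387.9 ms


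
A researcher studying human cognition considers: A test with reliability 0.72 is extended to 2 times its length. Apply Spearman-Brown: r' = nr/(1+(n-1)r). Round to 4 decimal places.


r_new = n*r / (1 + (n-1)*r)
Numerator = 2 * 0.72 = 1.44
Denominator = 1 + 1 * 0.72 = 1.72
r_new = 1.44 / 1.72
= 0.8372


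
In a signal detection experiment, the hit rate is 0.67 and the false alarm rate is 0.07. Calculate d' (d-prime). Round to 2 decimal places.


d' = z(HR) - z(FAR)
z(0.67) = 0.4399
z(0.07) = -1.4758
d' = 0.4399 - -1.4758
= 1.92


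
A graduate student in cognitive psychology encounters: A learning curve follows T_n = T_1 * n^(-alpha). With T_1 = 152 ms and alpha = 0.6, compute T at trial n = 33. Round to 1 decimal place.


T_n = 152 * 33^(-0.6)
33^(-0.6) = 0.122713
T_n = 152 * 0.122713
= 18.7 ms


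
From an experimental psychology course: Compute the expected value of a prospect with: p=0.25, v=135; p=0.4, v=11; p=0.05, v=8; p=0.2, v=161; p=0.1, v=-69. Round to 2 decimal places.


EU = sum(p_i * v_i)
0.25 * 135 = 33.75
0.4 * 11 = 4.4
0.05 * 8 = 0.4
0.2 * 161 = 32.2
0.1 * -69 = -6.9
EU = 33.75 + 4.4 + 0.4 + 32.2 + -6.9
= 63.85


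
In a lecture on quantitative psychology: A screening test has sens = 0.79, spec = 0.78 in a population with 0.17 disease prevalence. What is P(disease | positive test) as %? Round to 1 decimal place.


PPV = (sens * prev) / (sens * prev + (1-spec) * (1-prev))
Numerator = 0.79 * 0.17 = 0.1343
P(positive and no disease) = (1 - spec) * (1 - prev) = (1 - 0.78) * (1 - 0.17) = 0.1826
Denominator = 0.1343 + 0.1826 = 0.3169
PPV = 0.1343 / 0.3169 = 0.423793
As percentage = 42.4


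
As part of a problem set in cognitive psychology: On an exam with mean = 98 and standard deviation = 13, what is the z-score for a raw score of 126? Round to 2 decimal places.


z = (X - mu) / sigma
= (126 - 98) / 13
= 28 / 13
= 2.15


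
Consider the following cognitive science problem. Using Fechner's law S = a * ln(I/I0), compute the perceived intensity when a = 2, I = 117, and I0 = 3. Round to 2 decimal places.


S = 2 * ln(117/3)
I/I0 = 39.0
ln(39.0) = 3.6636
S = 2 * 3.6636
= 7.33


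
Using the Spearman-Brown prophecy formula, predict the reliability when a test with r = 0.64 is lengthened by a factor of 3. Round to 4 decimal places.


r_new = n*r / (1 + (n-1)*r)
Numerator = 3 * 0.64 = 1.92
Denominator = 1 + 2 * 0.64 = 2.28
r_new = 1.92 / 2.28
= 0.8421


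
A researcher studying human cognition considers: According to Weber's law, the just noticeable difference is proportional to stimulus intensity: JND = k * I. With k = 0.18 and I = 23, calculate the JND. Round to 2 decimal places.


JND = k * I
JND = 0.18 * 23
= 4.14


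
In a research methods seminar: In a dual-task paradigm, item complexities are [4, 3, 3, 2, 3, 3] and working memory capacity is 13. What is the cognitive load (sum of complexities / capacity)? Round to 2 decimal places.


Total complexity = 4 + 3 + 3 + 2 + 3 + 3 = 18
Load = total / capacity = 18 / 13
= 1.38


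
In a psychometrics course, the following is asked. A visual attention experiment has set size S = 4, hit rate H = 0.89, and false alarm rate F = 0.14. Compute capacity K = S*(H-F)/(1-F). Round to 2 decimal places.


K = S * (H - F) / (1 - F)
H - F = 0.75
1 - F = 0.86
K = 4 * 0.75 / 0.86
= 3.49


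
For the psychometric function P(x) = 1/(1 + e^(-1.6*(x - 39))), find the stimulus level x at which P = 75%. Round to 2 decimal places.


At P = 0.75: 0.75 = 1/(1 + e^(-k*(x-x0)))
Solving: e^(-k*(x-x0)) = 1/3
x = x0 + ln(3)/k
ln(3) = 1.0986
x = 39 + 1.0986/1.6
= 39 + 0.6866
= 39.69


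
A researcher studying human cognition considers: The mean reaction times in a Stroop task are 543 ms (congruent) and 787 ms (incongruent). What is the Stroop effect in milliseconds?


Stroop effect = RT(incongruent) - RT(congruent)
= 787 - 543
= 244 ms


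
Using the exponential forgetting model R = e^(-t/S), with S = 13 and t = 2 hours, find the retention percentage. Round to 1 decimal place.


R = e^(-t/S)
-t/S = -2/13 = -0.153846
R = e^(-0.153846) = 0.857404
Percentage = 0.857404 * 100
= 85.7


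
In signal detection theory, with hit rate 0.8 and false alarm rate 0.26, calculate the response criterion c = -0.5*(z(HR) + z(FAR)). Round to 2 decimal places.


c = -0.5 * (z(HR) + z(FAR))
z(0.8) = 0.8416
z(0.26) = -0.6433
c = -0.5 * (0.8416 + -0.6433)
= -0.5 * 0.1983
= -0.10


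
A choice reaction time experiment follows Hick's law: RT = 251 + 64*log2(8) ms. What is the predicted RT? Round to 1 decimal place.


RT = 251 + 64 * log2(8)
log2(8) = 3.0
RT = 251 + 64 * 3.0
= 251 + 192.0
= 443.0 ms


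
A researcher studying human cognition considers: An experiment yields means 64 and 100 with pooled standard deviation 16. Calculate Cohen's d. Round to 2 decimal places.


Cohen's d = (M1 - M2) / S_pooled
= (64 - 100) / 16
= -36 / 16
= -2.25


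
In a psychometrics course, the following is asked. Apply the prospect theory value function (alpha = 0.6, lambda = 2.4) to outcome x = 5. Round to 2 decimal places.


Since x = 5 >= 0, use v(x) = x^0.6
5^0.6 = 2.6265
v(5) = 2.63


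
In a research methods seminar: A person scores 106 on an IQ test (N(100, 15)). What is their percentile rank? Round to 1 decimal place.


z = (IQ - mean) / SD
z = (106 - 100) / 15 = 0.4
Percentile = Phi(0.4) * 100
Phi(0.4) = 0.655422
= 65.5


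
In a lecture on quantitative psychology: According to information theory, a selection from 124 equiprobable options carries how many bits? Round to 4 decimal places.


H = log2(n)
H = log2(124)
= 6.9542


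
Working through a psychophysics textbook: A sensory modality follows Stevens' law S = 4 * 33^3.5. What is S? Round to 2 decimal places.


S = 4 * 33^3.5
33^3.5 = 206442.3478
S = 4 * 206442.3478
= 825769.39


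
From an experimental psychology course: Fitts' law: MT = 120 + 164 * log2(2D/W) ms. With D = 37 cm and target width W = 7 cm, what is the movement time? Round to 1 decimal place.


MT = 120 + 164 * log2(2*37/7)
2D/W = 10.571429
log2(10.571429) = 3.4021
MT = 120 + 164 * 3.4021
= 677.9 ms


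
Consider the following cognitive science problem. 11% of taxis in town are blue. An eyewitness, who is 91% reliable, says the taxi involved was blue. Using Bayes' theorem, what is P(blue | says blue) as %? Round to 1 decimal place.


P(blue | says blue) = P(says blue | blue)*P(blue) / [P(says blue | blue)*P(blue) + P(says blue | not blue)*P(not blue)]
Numerator = 0.91 * 0.11 = 0.1001
False identification = 0.09 * 0.89 = 0.0801
P = 0.1001 / (0.1001 + 0.0801)
= 0.1001 / 0.1802
As percentage = 55.5


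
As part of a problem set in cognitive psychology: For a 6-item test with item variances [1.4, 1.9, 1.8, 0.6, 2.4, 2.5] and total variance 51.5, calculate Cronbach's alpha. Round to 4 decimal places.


alpha = (k/(k-1)) * (1 - sum(s_i^2)/s_total^2)
sum(item variances) = 10.6
k/(k-1) = 6/5 = 1.2
1 - 10.6/51.5 = 1 - 0.205825 = 0.794175
alpha = 1.2 * 0.794175
= 0.9530


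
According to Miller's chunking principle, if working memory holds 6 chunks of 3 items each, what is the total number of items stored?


Total items = chunks * items_per_chunk
= 6 * 3
= 18


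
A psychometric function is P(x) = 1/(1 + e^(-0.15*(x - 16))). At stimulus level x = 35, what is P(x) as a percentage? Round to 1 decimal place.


P(x) = 1/(1 + e^(-0.15*(35 - 16)))
Exponent = -0.15 * 19 = -2.85
e^(-2.85) = 0.057844
P = 1/(1 + 0.057844) = 0.945319
Percentage = 94.5


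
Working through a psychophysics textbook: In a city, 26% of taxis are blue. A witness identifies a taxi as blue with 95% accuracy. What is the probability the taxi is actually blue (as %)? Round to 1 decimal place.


P(blue | says blue) = P(says blue | blue)*P(blue) / [P(says blue | blue)*P(blue) + P(says blue | not blue)*P(not blue)]
Numerator = 0.95 * 0.26 = 0.247
False identification = 0.05 * 0.74 = 0.037
P = 0.247 / (0.247 + 0.037)
= 0.247 / 0.284
As percentage = 87.0


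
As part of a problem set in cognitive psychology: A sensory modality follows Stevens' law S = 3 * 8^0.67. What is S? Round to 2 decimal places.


S = 3 * 8^0.67
8^0.67 = 4.0278
S = 3 * 4.0278
= 12.08


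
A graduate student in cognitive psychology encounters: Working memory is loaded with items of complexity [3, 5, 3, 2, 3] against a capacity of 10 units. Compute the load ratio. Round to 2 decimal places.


Total complexity = 3 + 5 + 3 + 2 + 3 = 16
Load = total / capacity = 16 / 10
= 1.60


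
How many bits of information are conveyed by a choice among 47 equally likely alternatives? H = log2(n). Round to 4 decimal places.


H = log2(n)
H = log2(47)
= 5.5546


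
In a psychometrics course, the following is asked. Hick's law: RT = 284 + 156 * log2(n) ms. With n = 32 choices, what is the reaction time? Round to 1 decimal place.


RT = 284 + 156 * log2(32)
log2(32) = 5.0
RT = 284 + 156 * 5.0
= 284 + 780.0
= 1064.0 ms


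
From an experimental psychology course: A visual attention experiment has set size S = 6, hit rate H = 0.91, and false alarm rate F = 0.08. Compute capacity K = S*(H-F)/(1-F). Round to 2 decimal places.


K = S * (H - F) / (1 - F)
H - F = 0.83
1 - F = 0.92
K = 6 * 0.83 / 0.92
= 5.41


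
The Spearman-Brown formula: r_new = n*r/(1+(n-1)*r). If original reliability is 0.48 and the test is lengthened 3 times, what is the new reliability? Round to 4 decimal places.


r_new = n*r / (1 + (n-1)*r)
Numerator = 3 * 0.48 = 1.44
Denominator = 1 + 2 * 0.48 = 1.96
r_new = 1.44 / 1.96
= 0.7347


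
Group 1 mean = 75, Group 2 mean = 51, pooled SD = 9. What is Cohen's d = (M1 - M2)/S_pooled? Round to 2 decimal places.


Cohen's d = (M1 - M2) / S_pooled
= (75 - 51) / 9
= 24 / 9
= 2.67


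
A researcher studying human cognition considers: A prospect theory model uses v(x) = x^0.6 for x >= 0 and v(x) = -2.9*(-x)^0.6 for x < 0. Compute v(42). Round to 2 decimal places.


Since x = 42 >= 0, use v(x) = x^0.6
42^0.6 = 9.4178
v(42) = 9.42


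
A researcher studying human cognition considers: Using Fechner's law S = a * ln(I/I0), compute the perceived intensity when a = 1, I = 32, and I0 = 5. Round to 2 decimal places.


S = 1 * ln(32/5)
I/I0 = 6.4
ln(6.4) = 1.8563
S = 1 * 1.8563
= 1.86


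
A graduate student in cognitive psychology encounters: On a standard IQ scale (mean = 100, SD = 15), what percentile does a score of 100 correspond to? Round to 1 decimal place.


z = (IQ - mean) / SD
z = (100 - 100) / 15 = 0.0
Percentile = Phi(0.0) * 100
Phi(0.0) = 0.5
= 50.0


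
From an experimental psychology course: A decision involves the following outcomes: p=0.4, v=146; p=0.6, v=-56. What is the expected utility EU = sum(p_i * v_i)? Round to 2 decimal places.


EU = sum(p_i * v_i)
0.4 * 146 = 58.4
0.6 * -56 = -33.6
EU = 58.4 + -33.6
= 24.80


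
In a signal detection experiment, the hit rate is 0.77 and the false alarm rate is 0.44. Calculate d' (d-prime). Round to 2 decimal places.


d' = z(HR) - z(FAR)
z(0.77) = 0.7388
z(0.44) = -0.151
d' = 0.7388 - -0.151
= 0.89


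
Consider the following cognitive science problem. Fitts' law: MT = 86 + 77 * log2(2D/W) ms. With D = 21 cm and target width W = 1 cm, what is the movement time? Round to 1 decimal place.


MT = 86 + 77 * log2(2*21/1)
2D/W = 42.0
log2(42.0) = 5.3923
MT = 86 + 77 * 5.3923
= 501.2 ms


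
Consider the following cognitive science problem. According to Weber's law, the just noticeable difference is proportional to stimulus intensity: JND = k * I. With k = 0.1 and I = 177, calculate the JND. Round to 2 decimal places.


JND = k * I
JND = 0.1 * 177
= 17.70


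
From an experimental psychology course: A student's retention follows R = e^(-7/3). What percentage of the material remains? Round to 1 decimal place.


R = e^(-t/S)
-t/S = -7/3 = -2.333333
R = e^(-2.333333) = 0.096972
Percentage = 0.096972 * 100
= 9.7


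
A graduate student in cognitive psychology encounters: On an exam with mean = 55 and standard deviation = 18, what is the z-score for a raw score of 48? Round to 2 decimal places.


z = (X - mu) / sigma
= (48 - 55) / 18
= -7 / 18
= -0.39


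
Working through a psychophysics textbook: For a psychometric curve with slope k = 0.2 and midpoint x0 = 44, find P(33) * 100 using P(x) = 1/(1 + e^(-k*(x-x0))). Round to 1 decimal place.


P(x) = 1/(1 + e^(-0.2*(33 - 44)))
Exponent = -0.2 * -11 = 2.2
e^(2.2) = 9.025013
P = 1/(1 + 9.025013) = 0.09975
Percentage = 10.0


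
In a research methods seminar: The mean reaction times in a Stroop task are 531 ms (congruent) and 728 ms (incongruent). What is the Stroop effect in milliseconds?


Stroop effect = RT(incongruent) - RT(congruent)
= 728 - 531
= 197 ms


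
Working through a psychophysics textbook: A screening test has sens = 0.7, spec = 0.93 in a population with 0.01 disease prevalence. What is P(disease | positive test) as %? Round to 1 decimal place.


PPV = (sens * prev) / (sens * prev + (1-spec) * (1-prev))
Numerator = 0.7 * 0.01 = 0.007
P(positive and no disease) = (1 - spec) * (1 - prev) = (1 - 0.93) * (1 - 0.01) = 0.0693
Denominator = 0.007 + 0.0693 = 0.0763
PPV = 0.007 / 0.0763 = 0.091743
As percentage = 9.2


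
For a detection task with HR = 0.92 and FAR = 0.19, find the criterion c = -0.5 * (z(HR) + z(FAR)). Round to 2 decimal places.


c = -0.5 * (z(HR) + z(FAR))
z(0.92) = 1.4051
z(0.19) = -0.8779
c = -0.5 * (1.4051 + -0.8779)
= -0.5 * 0.5272
= -0.26


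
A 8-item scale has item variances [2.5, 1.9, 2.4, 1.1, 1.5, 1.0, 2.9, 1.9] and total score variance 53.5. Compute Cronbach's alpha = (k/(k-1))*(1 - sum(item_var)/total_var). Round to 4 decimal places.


alpha = (k/(k-1)) * (1 - sum(s_i^2)/s_total^2)
sum(item variances) = 15.2
k/(k-1) = 8/7 = 1.142857
1 - 15.2/53.5 = 1 - 0.284112 = 0.715888
alpha = 1.142857 * 0.715888
= 0.8182


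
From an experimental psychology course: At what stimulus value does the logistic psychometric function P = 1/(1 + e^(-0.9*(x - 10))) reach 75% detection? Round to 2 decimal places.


At P = 0.75: 0.75 = 1/(1 + e^(-k*(x-x0)))
Solving: e^(-k*(x-x0)) = 1/3
x = x0 + ln(3)/k
ln(3) = 1.0986
x = 10 + 1.0986/0.9
= 10 + 1.2207
= 11.22


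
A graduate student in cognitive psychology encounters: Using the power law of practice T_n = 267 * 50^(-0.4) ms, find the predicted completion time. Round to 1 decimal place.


T_n = 267 * 50^(-0.4)
50^(-0.4) = 0.209128
T_n = 267 * 0.209128
= 55.8 ms


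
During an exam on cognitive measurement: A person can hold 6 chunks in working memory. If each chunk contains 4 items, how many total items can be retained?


Total items = chunks * items_per_chunk
= 6 * 4
= 24


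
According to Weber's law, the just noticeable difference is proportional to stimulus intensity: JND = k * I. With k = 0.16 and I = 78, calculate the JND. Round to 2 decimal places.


JND = k * I
JND = 0.16 * 78
= 12.48


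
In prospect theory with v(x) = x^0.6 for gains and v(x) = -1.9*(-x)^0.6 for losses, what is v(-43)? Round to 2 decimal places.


Since x = -43 < 0, use v(x) = -lambda*(-x)^alpha
(-x) = 43
43^0.6 = 9.5517
v(-43) = -1.9 * 9.5517
= -18.15


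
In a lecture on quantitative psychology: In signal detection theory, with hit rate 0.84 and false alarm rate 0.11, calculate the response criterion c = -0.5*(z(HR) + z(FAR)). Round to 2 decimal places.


c = -0.5 * (z(HR) + z(FAR))
z(0.84) = 0.9945
z(0.11) = -1.2265
c = -0.5 * (0.9945 + -1.2265)
= -0.5 * -0.232
= 0.12


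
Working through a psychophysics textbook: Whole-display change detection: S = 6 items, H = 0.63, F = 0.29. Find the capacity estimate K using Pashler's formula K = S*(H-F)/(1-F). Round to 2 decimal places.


K = S * (H - F) / (1 - F)
H - F = 0.34
1 - F = 0.71
K = 6 * 0.34 / 0.71
= 2.87


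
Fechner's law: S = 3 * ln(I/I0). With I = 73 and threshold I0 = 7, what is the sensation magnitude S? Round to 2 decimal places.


S = 3 * ln(73/7)
I/I0 = 10.428571
ln(10.428571) = 2.3445
S = 3 * 2.3445
= 7.03


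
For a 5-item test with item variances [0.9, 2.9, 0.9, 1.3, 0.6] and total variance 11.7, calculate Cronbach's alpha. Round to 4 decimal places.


alpha = (k/(k-1)) * (1 - sum(s_i^2)/s_total^2)
sum(item variances) = 6.6
k/(k-1) = 5/4 = 1.25
1 - 6.6/11.7 = 1 - 0.564103 = 0.435897
alpha = 1.25 * 0.435897
= 0.5449


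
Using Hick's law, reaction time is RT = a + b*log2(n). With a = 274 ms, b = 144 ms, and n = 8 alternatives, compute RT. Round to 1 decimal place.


RT = 274 + 144 * log2(8)
log2(8) = 3.0
RT = 274 + 144 * 3.0
= 274 + 432.0
= 706.0 ms


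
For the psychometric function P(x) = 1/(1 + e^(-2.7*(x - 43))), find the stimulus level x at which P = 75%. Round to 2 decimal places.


At P = 0.75: 0.75 = 1/(1 + e^(-k*(x-x0)))
Solving: e^(-k*(x-x0)) = 1/3
x = x0 + ln(3)/k
ln(3) = 1.0986
x = 43 + 1.0986/2.7
= 43 + 0.4069
= 43.41


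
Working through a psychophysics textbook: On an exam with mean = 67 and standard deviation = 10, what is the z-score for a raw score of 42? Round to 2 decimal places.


z = (X - mu) / sigma
= (42 - 67) / 10
= -25 / 10
= -2.50


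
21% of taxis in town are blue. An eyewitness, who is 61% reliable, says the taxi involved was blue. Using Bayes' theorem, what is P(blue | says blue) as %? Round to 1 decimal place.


P(blue | says blue) = P(says blue | blue)*P(blue) / [P(says blue | blue)*P(blue) + P(says blue | not blue)*P(not blue)]
Numerator = 0.61 * 0.21 = 0.1281
False identification = 0.39 * 0.79 = 0.3081
P = 0.1281 / (0.1281 + 0.3081)
= 0.1281 / 0.4362
As percentage = 29.4


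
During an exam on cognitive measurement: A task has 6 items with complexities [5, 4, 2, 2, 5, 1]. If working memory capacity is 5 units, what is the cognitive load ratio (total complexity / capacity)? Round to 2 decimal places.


Total complexity = 5 + 4 + 2 + 2 + 5 + 1 = 19
Load = total / capacity = 19 / 5
= 3.80


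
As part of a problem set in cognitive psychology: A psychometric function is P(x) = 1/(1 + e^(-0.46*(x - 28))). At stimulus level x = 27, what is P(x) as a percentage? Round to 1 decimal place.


P(x) = 1/(1 + e^(-0.46*(27 - 28)))
Exponent = -0.46 * -1 = 0.46
e^(0.46) = 1.584074
P = 1/(1 + 1.584074) = 0.386986
Percentage = 38.7


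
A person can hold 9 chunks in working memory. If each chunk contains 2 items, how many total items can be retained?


Total items = chunks * items_per_chunk
= 9 * 2
= 18


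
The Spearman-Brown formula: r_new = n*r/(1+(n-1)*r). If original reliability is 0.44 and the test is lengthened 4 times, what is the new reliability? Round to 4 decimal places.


r_new = n*r / (1 + (n-1)*r)
Numerator = 4 * 0.44 = 1.76
Denominator = 1 + 3 * 0.44 = 2.32
r_new = 1.76 / 2.32
= 0.7586


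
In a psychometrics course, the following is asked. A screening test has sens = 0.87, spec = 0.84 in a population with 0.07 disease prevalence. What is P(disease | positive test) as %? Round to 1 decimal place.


PPV = (sens * prev) / (sens * prev + (1-spec) * (1-prev))
Numerator = 0.87 * 0.07 = 0.0609
P(positive and no disease) = (1 - spec) * (1 - prev) = (1 - 0.84) * (1 - 0.07) = 0.1488
Denominator = 0.0609 + 0.1488 = 0.2097
PPV = 0.0609 / 0.2097 = 0.290415
As percentage = 29.0


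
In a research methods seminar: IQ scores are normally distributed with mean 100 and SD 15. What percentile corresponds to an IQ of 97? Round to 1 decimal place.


z = (IQ - mean) / SD
z = (97 - 100) / 15 = -0.2
Percentile = Phi(-0.2) * 100
Phi(-0.2) = 0.42074
= 42.1


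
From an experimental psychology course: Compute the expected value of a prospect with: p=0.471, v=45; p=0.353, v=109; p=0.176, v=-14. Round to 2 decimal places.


EU = sum(p_i * v_i)
0.471 * 45 = 21.195
0.353 * 109 = 38.477
0.176 * -14 = -2.464
EU = 21.195 + 38.477 + -2.464
= 57.21


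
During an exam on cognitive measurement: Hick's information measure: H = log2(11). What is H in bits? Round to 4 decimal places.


H = log2(n)
H = log2(11)
= 3.4594


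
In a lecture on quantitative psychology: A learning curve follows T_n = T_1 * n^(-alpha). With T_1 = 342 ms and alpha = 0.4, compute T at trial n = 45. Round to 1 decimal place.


T_n = 342 * 45^(-0.4)
45^(-0.4) = 0.21813
T_n = 342 * 0.21813
= 74.6 ms


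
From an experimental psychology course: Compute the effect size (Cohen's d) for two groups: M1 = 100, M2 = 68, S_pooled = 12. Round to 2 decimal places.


Cohen's d = (M1 - M2) / S_pooled
= (100 - 68) / 12
= 32 / 12
= 2.67


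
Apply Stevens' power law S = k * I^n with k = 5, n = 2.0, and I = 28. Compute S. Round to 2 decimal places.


S = 5 * 28^2.0
28^2.0 = 784.0
S = 5 * 784.0
= 3920.00


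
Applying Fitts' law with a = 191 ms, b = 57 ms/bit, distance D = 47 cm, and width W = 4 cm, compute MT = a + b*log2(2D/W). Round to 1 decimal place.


MT = 191 + 57 * log2(2*47/4)
2D/W = 23.5
log2(23.5) = 4.5546
MT = 191 + 57 * 4.5546
= 450.6 ms


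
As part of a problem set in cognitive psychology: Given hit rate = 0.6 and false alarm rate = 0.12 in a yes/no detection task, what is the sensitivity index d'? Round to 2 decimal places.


d' = z(HR) - z(FAR)
z(0.6) = 0.2533
z(0.12) = -1.175
d' = 0.2533 - -1.175
= 1.43


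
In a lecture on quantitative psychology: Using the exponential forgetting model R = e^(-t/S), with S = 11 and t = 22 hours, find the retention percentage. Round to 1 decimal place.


R = e^(-t/S)
-t/S = -22/11 = -2.0
R = e^(-2.0) = 0.135335
Percentage = 0.135335 * 100
= 13.5


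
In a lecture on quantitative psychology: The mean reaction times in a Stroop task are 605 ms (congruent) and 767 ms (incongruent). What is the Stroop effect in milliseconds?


Stroop effect = RT(incongruent) - RT(congruent)
= 767 - 605
= 162 ms


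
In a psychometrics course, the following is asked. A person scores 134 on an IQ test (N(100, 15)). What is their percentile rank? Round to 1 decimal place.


z = (IQ - mean) / SD
z = (134 - 100) / 15 = 2.2667
Percentile = Phi(2.2667) * 100
Phi(2.2667) = 0.988296
= 98.8


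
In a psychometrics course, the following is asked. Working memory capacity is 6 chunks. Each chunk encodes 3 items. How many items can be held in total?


Total items = chunks * items_per_chunk
= 6 * 3
= 18


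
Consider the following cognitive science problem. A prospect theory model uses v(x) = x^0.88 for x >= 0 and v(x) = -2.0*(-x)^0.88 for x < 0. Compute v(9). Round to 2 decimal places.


Since x = 9 >= 0, use v(x) = x^0.88
9^0.88 = 6.9141
v(9) = 6.91


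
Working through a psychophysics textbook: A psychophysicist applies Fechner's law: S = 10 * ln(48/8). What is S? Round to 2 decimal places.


S = 10 * ln(48/8)
I/I0 = 6.0
ln(6.0) = 1.7918
S = 10 * 1.7918
= 17.92


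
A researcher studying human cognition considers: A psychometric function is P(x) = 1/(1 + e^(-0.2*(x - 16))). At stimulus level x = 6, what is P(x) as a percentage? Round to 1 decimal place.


P(x) = 1/(1 + e^(-0.2*(6 - 16)))
Exponent = -0.2 * -10 = 2.0
e^(2.0) = 7.389056
P = 1/(1 + 7.389056) = 0.119203
Percentage = 11.9


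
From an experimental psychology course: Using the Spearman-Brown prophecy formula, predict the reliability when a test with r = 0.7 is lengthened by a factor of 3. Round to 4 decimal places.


r_new = n*r / (1 + (n-1)*r)
Numerator = 3 * 0.7 = 2.1
Denominator = 1 + 2 * 0.7 = 2.4
r_new = 2.1 / 2.4
= 0.8750


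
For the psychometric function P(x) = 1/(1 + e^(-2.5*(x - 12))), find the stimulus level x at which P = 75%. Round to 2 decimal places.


At P = 0.75: 0.75 = 1/(1 + e^(-k*(x-x0)))
Solving: e^(-k*(x-x0)) = 1/3
x = x0 + ln(3)/k
ln(3) = 1.0986
x = 12 + 1.0986/2.5
= 12 + 0.4394
= 12.44


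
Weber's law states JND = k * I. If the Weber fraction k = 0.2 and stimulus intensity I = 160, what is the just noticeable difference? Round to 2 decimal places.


JND = k * I
JND = 0.2 * 160
= 32.00


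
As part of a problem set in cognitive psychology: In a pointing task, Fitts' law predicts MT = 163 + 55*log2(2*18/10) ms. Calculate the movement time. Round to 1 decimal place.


MT = 163 + 55 * log2(2*18/10)
2D/W = 3.6
log2(3.6) = 1.848
MT = 163 + 55 * 1.848
= 264.6 ms


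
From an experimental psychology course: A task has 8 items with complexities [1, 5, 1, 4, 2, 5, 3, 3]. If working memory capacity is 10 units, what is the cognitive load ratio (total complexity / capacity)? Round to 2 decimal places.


Total complexity = 1 + 5 + 1 + 4 + 2 + 5 + 3 + 3 = 24
Load = total / capacity = 24 / 10
= 2.40
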